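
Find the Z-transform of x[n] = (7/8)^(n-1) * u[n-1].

Time-shifting property: if X(z) = Z{x[n]}, then Z{x[n-d]} = z^(-d) * X(z)
X(z) = z/(z - 7/8) for x[n] = (7/8)^n * u[n]
Z{x[n-1]} = z^(-1) * z/(z - 7/8) = 1/(z - 7/8)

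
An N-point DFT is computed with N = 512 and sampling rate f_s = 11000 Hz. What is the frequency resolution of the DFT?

DFT frequency resolution = f_s / N
= 11000 / 512 = 1375/64 Hz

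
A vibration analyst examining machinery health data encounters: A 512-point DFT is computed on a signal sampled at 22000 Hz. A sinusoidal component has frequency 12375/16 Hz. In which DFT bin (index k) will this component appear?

DFT frequency resolution = f_s/N = 22000/512 = 1375/32 Hz
Bin index k = f_signal / resolution = 12375/16 / 1375/32 = 18
The signal frequency 12375/16 Hz falls in DFT bin k = 18.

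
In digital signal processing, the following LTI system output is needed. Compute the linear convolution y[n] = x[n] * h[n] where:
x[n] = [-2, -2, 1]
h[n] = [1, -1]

y[n] = sum_k x[k]*h[n-k]. Output length = len(x) + len(h) - 1 = 3 + 2 - 1 = 4.
y[0] = -2*1 = -2
y[1] = -2*1 + -2*-1 = 0
y[2] = 1*1 + -2*-1 = 3
y[3] = 1*-1 = -1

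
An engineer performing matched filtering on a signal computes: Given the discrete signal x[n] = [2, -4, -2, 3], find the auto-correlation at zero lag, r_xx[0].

The auto-correlation at zero lag r_xx[0] equals the signal energy.
r_xx[0] = sum of x[n]^2 = 2^2 + (-4)^2 + (-2)^2 + 3^2
= 4 + 16 + 4 + 9 = 33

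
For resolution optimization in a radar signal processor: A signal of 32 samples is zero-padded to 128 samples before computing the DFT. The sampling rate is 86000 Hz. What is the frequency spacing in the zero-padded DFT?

Original DFT: N = 32, resolution = f_s/N = 86000/32 = 5375/2 Hz
Zero-padded DFT: N = 128, resolution = f_s/N = 86000/128 = 5375/8 Hz
Zero-padding interpolates the spectrum (finer frequency grid)
but does NOT improve the true spectral resolution (ability to resolve close frequencies).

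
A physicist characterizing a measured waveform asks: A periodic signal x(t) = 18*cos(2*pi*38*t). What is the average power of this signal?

Average power of A*cos(wt) is A^2/2.
P = 18^2 / 2 = 324/2 = 162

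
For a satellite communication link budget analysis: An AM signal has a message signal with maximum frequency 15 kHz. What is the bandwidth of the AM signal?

In AM (double-sideband), the bandwidth is twice the message frequency.
BW = 2 * f_m = 2 * 15 kHz = 30 kHz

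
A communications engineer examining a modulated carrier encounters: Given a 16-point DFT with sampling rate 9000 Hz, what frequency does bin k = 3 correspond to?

The frequency of DFT bin k is: f_k = k * f_s / N
f_3 = 3 * 9000 / 16 = 3375/2 Hz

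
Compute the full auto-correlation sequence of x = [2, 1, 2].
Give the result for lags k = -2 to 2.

r_xx[k] = sum_m x[m]*x[m+k], indexed from 0, for k = -2 to 2:
  r_xx[-2] = x[2]*x[0] = 4
  r_xx[-1] = x[1]*x[0] + x[2]*x[1] = 4
  r_xx[0] = x[0]*x[0] + x[1]*x[1] + x[2]*x[2] = 9
  r_xx[1] = x[0]*x[1] + x[1]*x[2] = 4
  r_xx[2] = x[0]*x[2] = 4
r_xx = [4, 4, 9, 4, 4]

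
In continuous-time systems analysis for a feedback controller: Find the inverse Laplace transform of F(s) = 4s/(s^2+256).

Standard pair: s/(s^2+w^2) <-> cos(wt)*u(t)
With k=4, w=16: f(t) = 4*cos(16t)*u(t)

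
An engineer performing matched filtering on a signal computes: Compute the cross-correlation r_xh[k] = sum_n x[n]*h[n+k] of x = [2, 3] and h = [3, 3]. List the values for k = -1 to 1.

Both sequences indexed from 0 and zero outside their support.
Lags with overlap: k = -1 to 1.
  r_xh[-1] = x[1]*h[0] = 9
  r_xh[0] = x[0]*h[0] + x[1]*h[1] = 15
  r_xh[1] = x[0]*h[1] = 6
r_xh = [9, 15, 6] (for k = -1, ..., 1)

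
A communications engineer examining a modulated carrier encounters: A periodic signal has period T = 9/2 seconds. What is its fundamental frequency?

The fundamental frequency is the reciprocal of the period.
f = 1/T = 1/(9/2) = 2/9 Hz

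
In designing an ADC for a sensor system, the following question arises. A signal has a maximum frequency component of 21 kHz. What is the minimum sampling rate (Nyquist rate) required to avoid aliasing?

By the Nyquist-Shannon sampling theorem,
the minimum sampling rate (Nyquist rate) must be at least 2 * f_max.
Nyquist rate = 2 * 21 kHz = 42 kHz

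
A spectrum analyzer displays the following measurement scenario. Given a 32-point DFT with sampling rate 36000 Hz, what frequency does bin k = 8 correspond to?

The frequency of DFT bin k is: f_k = k * f_s / N
f_8 = 8 * 36000 / 32 = 9000 Hz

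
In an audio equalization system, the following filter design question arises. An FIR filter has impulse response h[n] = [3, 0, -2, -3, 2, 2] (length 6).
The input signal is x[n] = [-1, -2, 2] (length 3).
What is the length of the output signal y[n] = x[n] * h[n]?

For linear convolution, the output length is:
len(y) = len(x) + len(h) - 1 = 3 + 6 - 1 = 8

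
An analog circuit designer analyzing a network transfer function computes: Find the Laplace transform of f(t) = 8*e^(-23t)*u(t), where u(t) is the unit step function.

Standard Laplace transform pair:
e^(-at)*u(t) <-> 1/(s+a)
With a = 23: L{8*e^(-23t)*u(t)} = 8/(s+23), ROC: Re(s) > -23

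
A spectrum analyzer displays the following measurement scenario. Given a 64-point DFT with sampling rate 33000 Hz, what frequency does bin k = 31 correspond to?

The frequency of DFT bin k is: f_k = k * f_s / N
f_31 = 31 * 33000 / 64 = 127875/8 Hz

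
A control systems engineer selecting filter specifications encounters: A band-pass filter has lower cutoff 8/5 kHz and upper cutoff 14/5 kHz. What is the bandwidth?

Bandwidth = f_high - f_low
= 14/5 kHz - 8/5 kHz = 6/5 kHz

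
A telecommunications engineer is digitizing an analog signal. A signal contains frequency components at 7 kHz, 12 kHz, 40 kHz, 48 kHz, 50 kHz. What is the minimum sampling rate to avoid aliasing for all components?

The highest frequency component is f_max = 50 kHz.
Nyquist rate = 2 * f_max = 2 * 50 kHz = 100 kHz.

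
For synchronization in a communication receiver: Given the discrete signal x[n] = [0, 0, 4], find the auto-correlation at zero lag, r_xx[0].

The auto-correlation at zero lag r_xx[0] equals the signal energy.
r_xx[0] = sum of x[n]^2 = 0^2 + 0^2 + 4^2
= 0 + 0 + 16 = 16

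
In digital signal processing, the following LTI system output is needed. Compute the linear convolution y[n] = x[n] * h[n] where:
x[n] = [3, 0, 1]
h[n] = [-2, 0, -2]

y[n] = sum_k x[k]*h[n-k]. Output length = len(x) + len(h) - 1 = 3 + 3 - 1 = 5.
y[0] = 3*-2 = -6
y[1] = 0*-2 + 3*0 = 0
y[2] = 1*-2 + 0*0 + 3*-2 = -8
y[3] = 1*0 + 0*-2 = 0
y[4] = 1*-2 = -2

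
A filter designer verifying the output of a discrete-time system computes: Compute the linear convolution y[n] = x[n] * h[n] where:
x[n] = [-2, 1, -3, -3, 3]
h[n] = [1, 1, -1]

y[n] = sum_k x[k]*h[n-k]. Output length = len(x) + len(h) - 1 = 5 + 3 - 1 = 7.
y[0] = -2*1 = -2
y[1] = 1*1 + -2*1 = -1
y[2] = -3*1 + 1*1 + -2*-1 = 0
y[3] = -3*1 + -3*1 + 1*-1 = -7
y[4] = 3*1 + -3*1 + -3*-1 = 3
y[5] = 3*1 + -3*-1 = 6
y[6] = 3*-1 = -3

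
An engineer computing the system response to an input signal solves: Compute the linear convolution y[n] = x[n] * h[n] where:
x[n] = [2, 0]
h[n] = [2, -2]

y[n] = sum_k x[k]*h[n-k]. Output length = len(x) + len(h) - 1 = 2 + 2 - 1 = 3.
y[0] = 2*2 = 4
y[1] = 0*2 + 2*-2 = -4
y[2] = 0*-2 = 0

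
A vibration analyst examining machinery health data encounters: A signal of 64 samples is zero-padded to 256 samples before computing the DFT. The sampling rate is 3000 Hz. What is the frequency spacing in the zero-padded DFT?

Original DFT: N = 64, resolution = f_s/N = 3000/64 = 375/8 Hz
Zero-padded DFT: N = 256, resolution = f_s/N = 3000/256 = 375/32 Hz
Zero-padding interpolates the spectrum (finer frequency grid)
but does NOT improve the true spectral resolution (ability to resolve close frequencies).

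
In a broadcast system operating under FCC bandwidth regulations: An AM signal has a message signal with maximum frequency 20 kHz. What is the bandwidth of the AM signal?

In AM (double-sideband), the bandwidth is twice the message frequency.
BW = 2 * f_m = 2 * 20 kHz = 40 kHz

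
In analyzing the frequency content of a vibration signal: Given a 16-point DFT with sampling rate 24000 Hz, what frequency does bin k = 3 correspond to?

The frequency of DFT bin k is: f_k = k * f_s / N
f_3 = 3 * 24000 / 16 = 4500 Hz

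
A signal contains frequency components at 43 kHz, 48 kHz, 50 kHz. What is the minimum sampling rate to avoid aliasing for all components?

The highest frequency component is f_max = 50 kHz.
Nyquist rate = 2 * f_max = 2 * 50 kHz = 100 kHz.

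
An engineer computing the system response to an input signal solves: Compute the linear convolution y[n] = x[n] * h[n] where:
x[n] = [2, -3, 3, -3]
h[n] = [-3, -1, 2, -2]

y[n] = sum_k x[k]*h[n-k]. Output length = len(x) + len(h) - 1 = 4 + 4 - 1 = 7.
y[0] = 2*-3 = -6
y[1] = -3*-3 + 2*-1 = 7
y[2] = 3*-3 + -3*-1 + 2*2 = -2
y[3] = -3*-3 + 3*-1 + -3*2 + 2*-2 = -4
y[4] = -3*-1 + 3*2 + -3*-2 = 15
y[5] = -3*2 + 3*-2 = -12
y[6] = -3*-2 = 6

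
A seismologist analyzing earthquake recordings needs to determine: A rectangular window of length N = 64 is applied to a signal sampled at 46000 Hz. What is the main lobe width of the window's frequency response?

For a rectangular window of length N,
the main lobe width in frequency is 2*f_s/N.
= 2*46000/64 = 2875/2 Hz
This determines the minimum frequency separation for resolving two sinusoids.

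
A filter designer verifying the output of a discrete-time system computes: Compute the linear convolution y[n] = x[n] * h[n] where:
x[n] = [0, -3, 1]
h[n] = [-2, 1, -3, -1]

y[n] = sum_k x[k]*h[n-k]. Output length = len(x) + len(h) - 1 = 3 + 4 - 1 = 6.
y[0] = 0*-2 = 0
y[1] = -3*-2 + 0*1 = 6
y[2] = 1*-2 + -3*1 + 0*-3 = -5
y[3] = 1*1 + -3*-3 + 0*-1 = 10
y[4] = 1*-3 + -3*-1 = 0
y[5] = 1*-1 = -1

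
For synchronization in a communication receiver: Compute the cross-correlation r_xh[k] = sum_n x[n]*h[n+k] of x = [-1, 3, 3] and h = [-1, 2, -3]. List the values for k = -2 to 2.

Both sequences indexed from 0 and zero outside their support.
Lags with overlap: k = -2 to 2.
  r_xh[-2] = x[2]*h[0] = -3
  r_xh[-1] = x[1]*h[0] + x[2]*h[1] = 3
  r_xh[0] = x[0]*h[0] + x[1]*h[1] + x[2]*h[2] = -2
  r_xh[1] = x[0]*h[1] + x[1]*h[2] = -11
  r_xh[2] = x[0]*h[2] = 3
r_xh = [-3, 3, -2, -11, 3] (for k = -2, ..., 2)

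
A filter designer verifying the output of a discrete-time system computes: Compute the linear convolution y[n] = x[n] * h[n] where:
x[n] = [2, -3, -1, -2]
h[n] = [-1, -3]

y[n] = sum_k x[k]*h[n-k]. Output length = len(x) + len(h) - 1 = 4 + 2 - 1 = 5.
y[0] = 2*-1 = -2
y[1] = -3*-1 + 2*-3 = -3
y[2] = -1*-1 + -3*-3 = 10
y[3] = -2*-1 + -1*-3 = 5
y[4] = -2*-3 = 6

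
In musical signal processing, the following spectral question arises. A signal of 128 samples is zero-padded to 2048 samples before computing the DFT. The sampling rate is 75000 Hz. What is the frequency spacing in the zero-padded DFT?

Original DFT: N = 128, resolution = f_s/N = 75000/128 = 9375/16 Hz
Zero-padded DFT: N = 2048, resolution = f_s/N = 75000/2048 = 9375/256 Hz
Zero-padding interpolates the spectrum (finer frequency grid)
but does NOT improve the true spectral resolution (ability to resolve close frequencies).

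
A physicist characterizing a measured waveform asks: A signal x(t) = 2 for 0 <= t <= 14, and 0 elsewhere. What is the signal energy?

Energy = integral of |x(t)|^2 dt over the signal duration
= 2^2 * 14 = 4 * 14 = 56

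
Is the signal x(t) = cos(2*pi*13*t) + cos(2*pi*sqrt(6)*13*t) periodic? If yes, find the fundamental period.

f1 = 13 Hz, f2 = 13*sqrt(6) Hz
Ratio f2/f1 = sqrt(6), which is irrational.
Since the frequency ratio is irrational, no common period exists.
The signal is not periodic.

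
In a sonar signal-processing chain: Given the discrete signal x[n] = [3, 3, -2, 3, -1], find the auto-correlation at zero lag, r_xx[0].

The auto-correlation at zero lag r_xx[0] equals the signal energy.
r_xx[0] = sum of x[n]^2 = 3^2 + 3^2 + (-2)^2 + 3^2 + (-1)^2
= 9 + 9 + 4 + 9 + 1 = 32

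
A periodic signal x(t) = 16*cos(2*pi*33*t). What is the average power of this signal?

Average power of A*cos(wt) is A^2/2.
P = 16^2 / 2 = 256/2 = 128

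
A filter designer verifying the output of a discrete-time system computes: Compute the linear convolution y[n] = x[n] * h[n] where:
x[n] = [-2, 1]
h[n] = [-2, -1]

y[n] = sum_k x[k]*h[n-k]. Output length = len(x) + len(h) - 1 = 2 + 2 - 1 = 3.
y[0] = -2*-2 = 4
y[1] = 1*-2 + -2*-1 = 0
y[2] = 1*-1 = -1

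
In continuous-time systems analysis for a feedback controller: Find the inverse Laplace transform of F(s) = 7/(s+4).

Standard pair: k/(s+a) <-> k*e^(-at)*u(t)
With k=7, a=4: f(t) = 7*e^(-4t)*u(t)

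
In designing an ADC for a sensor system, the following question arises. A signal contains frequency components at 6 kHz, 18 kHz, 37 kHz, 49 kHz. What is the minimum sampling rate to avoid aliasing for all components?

The highest frequency component is f_max = 49 kHz.
Nyquist rate = 2 * f_max = 2 * 49 kHz = 98 kHz.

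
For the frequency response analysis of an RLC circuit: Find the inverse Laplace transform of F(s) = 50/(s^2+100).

Standard pair: w/(s^2+w^2) <-> sin(wt)*u(t)
Recognize w^2 = 100, so w = 10; numerator 50 = 5*10.
f(t) = 5*sin(10t)*u(t)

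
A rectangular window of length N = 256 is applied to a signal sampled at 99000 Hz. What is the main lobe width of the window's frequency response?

For a rectangular window of length N,
the main lobe width in frequency is 2*f_s/N.
= 2*99000/256 = 12375/16 Hz
This determines the minimum frequency separation for resolving two sinusoids.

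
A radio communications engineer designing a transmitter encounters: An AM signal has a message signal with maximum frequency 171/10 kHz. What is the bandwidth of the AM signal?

In AM (double-sideband), the bandwidth is twice the message frequency.
BW = 2 * f_m = 2 * 171/10 kHz = 171/5 kHz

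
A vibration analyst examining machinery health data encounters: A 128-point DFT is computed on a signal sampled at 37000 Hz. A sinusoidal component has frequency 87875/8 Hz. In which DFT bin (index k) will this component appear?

DFT frequency resolution = f_s/N = 37000/128 = 4625/16 Hz
Bin index k = f_signal / resolution = 87875/8 / 4625/16 = 38
The signal frequency 87875/8 Hz falls in DFT bin k = 38.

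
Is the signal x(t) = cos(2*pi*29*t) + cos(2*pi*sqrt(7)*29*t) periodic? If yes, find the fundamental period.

f1 = 29 Hz, f2 = 29*sqrt(7) Hz
Ratio f2/f1 = sqrt(7), which is irrational.
Since the frequency ratio is irrational, no common period exists.
The signal is not periodic.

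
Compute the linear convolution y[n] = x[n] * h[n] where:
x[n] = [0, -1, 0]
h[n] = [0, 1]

y[n] = sum_k x[k]*h[n-k]. Output length = len(x) + len(h) - 1 = 3 + 2 - 1 = 4.
y[0] = 0*0 = 0
y[1] = -1*0 + 0*1 = 0
y[2] = 0*0 + -1*1 = -1
y[3] = 0*1 = 0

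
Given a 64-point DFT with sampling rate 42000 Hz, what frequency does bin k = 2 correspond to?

The frequency of DFT bin k is: f_k = k * f_s / N
f_2 = 2 * 42000 / 64 = 2625/2 Hz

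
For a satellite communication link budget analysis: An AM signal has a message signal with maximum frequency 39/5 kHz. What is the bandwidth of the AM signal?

In AM (double-sideband), the bandwidth is twice the message frequency.
BW = 2 * f_m = 2 * 39/5 kHz = 78/5 kHz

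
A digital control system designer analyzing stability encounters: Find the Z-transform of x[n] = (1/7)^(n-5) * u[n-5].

Time-shifting property: if X(z) = Z{x[n]}, then Z{x[n-d]} = z^(-d) * X(z)
X(z) = z/(z - 1/7) for x[n] = (1/7)^n * u[n]
Z{x[n-5]} = z^(-5) * z/(z - 1/7) = z^(-4)/(z - 1/7)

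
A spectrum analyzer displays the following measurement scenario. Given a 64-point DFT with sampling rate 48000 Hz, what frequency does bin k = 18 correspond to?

The frequency of DFT bin k is: f_k = k * f_s / N
f_18 = 18 * 48000 / 64 = 13500 Hz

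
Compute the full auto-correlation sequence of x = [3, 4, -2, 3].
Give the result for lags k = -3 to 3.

r_xx[k] = sum_m x[m]*x[m+k], indexed from 0, for k = -3 to 3:
  r_xx[-3] = x[3]*x[0] = 9
  r_xx[-2] = x[2]*x[0] + x[3]*x[1] = 6
  r_xx[-1] = x[1]*x[0] + x[2]*x[1] + x[3]*x[2] = -2
  r_xx[0] = x[0]*x[0] + x[1]*x[1] + x[2]*x[2] + x[3]*x[3] = 38
  r_xx[1] = x[0]*x[1] + x[1]*x[2] + x[2]*x[3] = -2
  r_xx[2] = x[0]*x[2] + x[1]*x[3] = 6
  r_xx[3] = x[0]*x[3] = 9
r_xx = [9, 6, -2, 38, -2, 6, 9]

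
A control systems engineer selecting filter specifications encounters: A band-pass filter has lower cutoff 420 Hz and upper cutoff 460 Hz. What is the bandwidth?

Bandwidth = f_high - f_low
= 460 Hz - 420 Hz = 40 Hz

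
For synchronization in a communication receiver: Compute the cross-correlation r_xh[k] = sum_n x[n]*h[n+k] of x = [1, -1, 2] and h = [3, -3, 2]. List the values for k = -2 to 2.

Both sequences indexed from 0 and zero outside their support.
Lags with overlap: k = -2 to 2.
  r_xh[-2] = x[2]*h[0] = 6
  r_xh[-1] = x[1]*h[0] + x[2]*h[1] = -9
  r_xh[0] = x[0]*h[0] + x[1]*h[1] + x[2]*h[2] = 10
  r_xh[1] = x[0]*h[1] + x[1]*h[2] = -5
  r_xh[2] = x[0]*h[2] = 2
r_xh = [6, -9, 10, -5, 2] (for k = -2, ..., 2)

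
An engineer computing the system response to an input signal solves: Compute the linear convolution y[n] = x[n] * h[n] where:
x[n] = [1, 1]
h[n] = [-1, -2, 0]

y[n] = sum_k x[k]*h[n-k]. Output length = len(x) + len(h) - 1 = 2 + 3 - 1 = 4.
y[0] = 1*-1 = -1
y[1] = 1*-1 + 1*-2 = -3
y[2] = 1*-2 + 1*0 = -2
y[3] = 1*0 = 0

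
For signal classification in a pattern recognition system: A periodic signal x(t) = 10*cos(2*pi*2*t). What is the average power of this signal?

Average power of A*cos(wt) is A^2/2.
P = 10^2 / 2 = 100/2 = 50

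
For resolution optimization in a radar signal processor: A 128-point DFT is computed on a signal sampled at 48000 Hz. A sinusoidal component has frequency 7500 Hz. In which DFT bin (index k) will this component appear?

DFT frequency resolution = f_s/N = 48000/128 = 375 Hz
Bin index k = f_signal / resolution = 7500 / 375 = 20
The signal frequency 7500 Hz falls in DFT bin k = 20.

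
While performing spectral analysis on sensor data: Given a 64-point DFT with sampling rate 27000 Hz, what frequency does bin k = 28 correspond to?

The frequency of DFT bin k is: f_k = k * f_s / N
f_28 = 28 * 27000 / 64 = 23625/2 Hz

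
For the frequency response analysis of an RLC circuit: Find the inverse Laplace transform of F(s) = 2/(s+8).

Standard pair: k/(s+a) <-> k*e^(-at)*u(t)
With k=2, a=8: f(t) = 2*e^(-8t)*u(t)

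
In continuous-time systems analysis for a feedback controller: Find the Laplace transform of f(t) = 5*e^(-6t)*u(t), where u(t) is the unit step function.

Standard Laplace transform pair:
e^(-at)*u(t) <-> 1/(s+a)
With a = 6: L{5*e^(-6t)*u(t)} = 5/(s+6), ROC: Re(s) > -6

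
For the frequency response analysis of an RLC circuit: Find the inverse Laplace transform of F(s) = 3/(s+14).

Standard pair: k/(s+a) <-> k*e^(-at)*u(t)
With k=3, a=14: f(t) = 3*e^(-14t)*u(t)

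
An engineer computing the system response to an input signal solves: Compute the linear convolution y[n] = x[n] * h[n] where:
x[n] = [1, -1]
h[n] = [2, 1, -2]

y[n] = sum_k x[k]*h[n-k]. Output length = len(x) + len(h) - 1 = 2 + 3 - 1 = 4.
y[0] = 1*2 = 2
y[1] = -1*2 + 1*1 = -1
y[2] = -1*1 + 1*-2 = -3
y[3] = -1*-2 = 2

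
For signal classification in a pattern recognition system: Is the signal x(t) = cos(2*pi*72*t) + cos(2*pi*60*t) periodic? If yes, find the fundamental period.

f1 = 72 Hz, f2 = 60 Hz
Period T1 = 1/72, T2 = 1/60
Ratio T1/T2 = 60/72, which is rational.
The signal is periodic with fundamental period T = 1/GCD(72,60) = 1/12 s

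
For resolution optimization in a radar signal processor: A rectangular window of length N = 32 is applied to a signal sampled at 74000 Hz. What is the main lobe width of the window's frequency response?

For a rectangular window of length N,
the main lobe width in frequency is 2*f_s/N.
= 2*74000/32 = 4625 Hz
This determines the minimum frequency separation for resolving two sinusoids.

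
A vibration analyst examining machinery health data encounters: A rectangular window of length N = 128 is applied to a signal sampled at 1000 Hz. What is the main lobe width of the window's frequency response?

For a rectangular window of length N,
the main lobe width in frequency is 2*f_s/N.
= 2*1000/128 = 125/8 Hz
This determines the minimum frequency separation for resolving two sinusoids.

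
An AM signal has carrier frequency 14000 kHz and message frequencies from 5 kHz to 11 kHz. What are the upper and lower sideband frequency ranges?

Upper sideband (USB) = fc + [fm_low, fm_high] = 14000 + [5, 11] = [14005, 14011] kHz
Lower sideband (LSB) = fc - [fm_high, fm_low] = 14000 - [11, 5] = [13989, 13995] kHz
Total occupied spectrum: 13989 kHz to 14011 kHz (plus carrier at 14000 kHz)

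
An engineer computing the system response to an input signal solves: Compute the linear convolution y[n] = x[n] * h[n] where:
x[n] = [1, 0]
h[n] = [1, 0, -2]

y[n] = sum_k x[k]*h[n-k]. Output length = len(x) + len(h) - 1 = 2 + 3 - 1 = 4.
y[0] = 1*1 = 1
y[1] = 0*1 + 1*0 = 0
y[2] = 0*0 + 1*-2 = -2
y[3] = 0*-2 = 0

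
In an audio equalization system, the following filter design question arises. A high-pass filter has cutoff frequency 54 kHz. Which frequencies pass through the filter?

A high-pass filter passes all frequencies above the cutoff frequency 54 kHz and attenuates lower frequencies.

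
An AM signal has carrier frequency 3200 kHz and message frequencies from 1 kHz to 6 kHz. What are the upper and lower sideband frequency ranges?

Upper sideband (USB) = fc + [fm_low, fm_high] = 3200 + [1, 6] = [3201, 3206] kHz
Lower sideband (LSB) = fc - [fm_high, fm_low] = 3200 - [6, 1] = [3194, 3199] kHz
Total occupied spectrum: 3194 kHz to 3206 kHz (plus carrier at 3200 kHz)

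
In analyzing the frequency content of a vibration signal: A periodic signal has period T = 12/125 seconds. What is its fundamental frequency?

The fundamental frequency is the reciprocal of the period.
f = 1/T = 1/(12/125) = 125/12 Hz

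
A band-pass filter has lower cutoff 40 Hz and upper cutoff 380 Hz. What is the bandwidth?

Bandwidth = f_high - f_low
= 380 Hz - 40 Hz = 340 Hz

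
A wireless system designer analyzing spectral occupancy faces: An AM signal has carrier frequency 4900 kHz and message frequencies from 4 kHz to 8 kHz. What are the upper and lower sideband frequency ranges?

Upper sideband (USB) = fc + [fm_low, fm_high] = 4900 + [4, 8] = [4904, 4908] kHz
Lower sideband (LSB) = fc - [fm_high, fm_low] = 4900 - [8, 4] = [4892, 4896] kHz
Total occupied spectrum: 4892 kHz to 4908 kHz (plus carrier at 4900 kHz)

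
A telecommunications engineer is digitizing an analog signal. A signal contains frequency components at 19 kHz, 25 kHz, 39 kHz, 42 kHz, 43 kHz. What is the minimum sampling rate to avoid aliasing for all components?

The highest frequency component is f_max = 43 kHz.
Nyquist rate = 2 * f_max = 2 * 43 kHz = 86 kHz.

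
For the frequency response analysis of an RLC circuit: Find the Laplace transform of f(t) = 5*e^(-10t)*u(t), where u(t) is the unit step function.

Standard Laplace transform pair:
e^(-at)*u(t) <-> 1/(s+a)
With a = 10: L{5*e^(-10t)*u(t)} = 5/(s+10), ROC: Re(s) > -10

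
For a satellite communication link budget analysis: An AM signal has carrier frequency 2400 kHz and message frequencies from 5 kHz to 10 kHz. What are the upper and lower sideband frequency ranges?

Upper sideband (USB) = fc + [fm_low, fm_high] = 2400 + [5, 10] = [2405, 2410] kHz
Lower sideband (LSB) = fc - [fm_high, fm_low] = 2400 - [10, 5] = [2390, 2395] kHz
Total occupied spectrum: 2390 kHz to 2410 kHz (plus carrier at 2400 kHz)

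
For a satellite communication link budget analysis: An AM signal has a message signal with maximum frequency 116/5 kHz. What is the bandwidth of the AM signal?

In AM (double-sideband), the bandwidth is twice the message frequency.
BW = 2 * f_m = 2 * 116/5 kHz = 232/5 kHz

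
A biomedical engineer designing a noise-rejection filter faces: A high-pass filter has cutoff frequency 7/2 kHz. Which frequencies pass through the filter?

A high-pass filter passes all frequencies above the cutoff frequency 7/2 kHz and attenuates lower frequencies.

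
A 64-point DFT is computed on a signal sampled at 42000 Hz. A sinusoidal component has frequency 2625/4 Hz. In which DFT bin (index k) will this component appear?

DFT frequency resolution = f_s/N = 42000/64 = 2625/4 Hz
Bin index k = f_signal / resolution = 2625/4 / 2625/4 = 1
The signal frequency 2625/4 Hz falls in DFT bin k = 1.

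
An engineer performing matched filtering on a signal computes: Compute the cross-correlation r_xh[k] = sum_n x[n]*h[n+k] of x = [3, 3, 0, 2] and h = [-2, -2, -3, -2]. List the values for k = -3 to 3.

Both sequences indexed from 0 and zero outside their support.
Lags with overlap: k = -3 to 3.
  r_xh[-3] = x[3]*h[0] = -4
  r_xh[-2] = x[2]*h[0] + x[3]*h[1] = -4
  r_xh[-1] = x[1]*h[0] + x[2]*h[1] + x[3]*h[2] = -12
  r_xh[0] = x[0]*h[0] + x[1]*h[1] + x[2]*h[2] + x[3]*h[3] = -16
  r_xh[1] = x[0]*h[1] + x[1]*h[2] + x[2]*h[3] = -15
  r_xh[2] = x[0]*h[2] + x[1]*h[3] = -15
  r_xh[3] = x[0]*h[3] = -6
r_xh = [-4, -4, -12, -16, -15, -15, -6] (for k = -3, ..., 3)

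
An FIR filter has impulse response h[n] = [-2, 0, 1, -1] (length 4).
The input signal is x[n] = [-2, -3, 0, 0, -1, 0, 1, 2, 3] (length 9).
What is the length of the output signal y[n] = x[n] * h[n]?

For linear convolution, the output length is:
len(y) = len(x) + len(h) - 1 = 9 + 4 - 1 = 12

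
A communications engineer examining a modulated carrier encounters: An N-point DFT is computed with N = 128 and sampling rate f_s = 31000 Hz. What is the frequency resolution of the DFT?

DFT frequency resolution = f_s / N
= 31000 / 128 = 3875/16 Hz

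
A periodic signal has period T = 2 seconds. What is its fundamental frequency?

The fundamental frequency is the reciprocal of the period.
f = 1/T = 1/(2) = 1/2 Hz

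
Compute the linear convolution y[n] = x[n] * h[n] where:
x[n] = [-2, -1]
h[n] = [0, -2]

y[n] = sum_k x[k]*h[n-k]. Output length = len(x) + len(h) - 1 = 2 + 2 - 1 = 3.
y[0] = -2*0 = 0
y[1] = -1*0 + -2*-2 = 4
y[2] = -1*-2 = 2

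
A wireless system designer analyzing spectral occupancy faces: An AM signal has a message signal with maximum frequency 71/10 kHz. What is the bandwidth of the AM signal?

In AM (double-sideband), the bandwidth is twice the message frequency.
BW = 2 * f_m = 2 * 71/10 kHz = 71/5 kHz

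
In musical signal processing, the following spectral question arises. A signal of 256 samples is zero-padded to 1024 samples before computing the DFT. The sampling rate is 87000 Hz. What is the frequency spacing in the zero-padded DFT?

Original DFT: N = 256, resolution = f_s/N = 87000/256 = 10875/32 Hz
Zero-padded DFT: N = 1024, resolution = f_s/N = 87000/1024 = 10875/128 Hz
Zero-padding interpolates the spectrum (finer frequency grid)
but does NOT improve the true spectral resolution (ability to resolve close frequencies).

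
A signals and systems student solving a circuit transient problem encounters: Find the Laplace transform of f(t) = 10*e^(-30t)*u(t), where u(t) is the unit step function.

Standard Laplace transform pair:
e^(-at)*u(t) <-> 1/(s+a)
With a = 30: L{10*e^(-30t)*u(t)} = 10/(s+30), ROC: Re(s) > -30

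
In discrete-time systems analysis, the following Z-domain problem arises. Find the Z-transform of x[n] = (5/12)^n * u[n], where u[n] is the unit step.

The Z-transform of a^n * u[n] is z/(z-a) for |z| > |a|.
Here a = 5/12, so X(z) = z/(z - (5/12)) = 12z/(12z - 5)
ROC: |z| > 5/12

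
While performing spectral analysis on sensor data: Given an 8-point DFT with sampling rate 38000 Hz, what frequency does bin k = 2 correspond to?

The frequency of DFT bin k is: f_k = k * f_s / N
f_2 = 2 * 38000 / 8 = 9500 Hz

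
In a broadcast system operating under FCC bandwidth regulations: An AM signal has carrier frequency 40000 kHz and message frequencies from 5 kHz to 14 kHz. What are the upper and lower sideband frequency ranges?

Upper sideband (USB) = fc + [fm_low, fm_high] = 40000 + [5, 14] = [40005, 40014] kHz
Lower sideband (LSB) = fc - [fm_high, fm_low] = 40000 - [14, 5] = [39986, 39995] kHz
Total occupied spectrum: 39986 kHz to 40014 kHz (plus carrier at 40000 kHz)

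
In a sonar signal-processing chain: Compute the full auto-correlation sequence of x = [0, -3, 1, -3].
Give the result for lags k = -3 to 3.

r_xx[k] = sum_m x[m]*x[m+k], indexed from 0, for k = -3 to 3:
  r_xx[-3] = x[3]*x[0] = 0
  r_xx[-2] = x[2]*x[0] + x[3]*x[1] = 9
  r_xx[-1] = x[1]*x[0] + x[2]*x[1] + x[3]*x[2] = -6
  r_xx[0] = x[0]*x[0] + x[1]*x[1] + x[2]*x[2] + x[3]*x[3] = 19
  r_xx[1] = x[0]*x[1] + x[1]*x[2] + x[2]*x[3] = -6
  r_xx[2] = x[0]*x[2] + x[1]*x[3] = 9
  r_xx[3] = x[0]*x[3] = 0
r_xx = [0, 9, -6, 19, -6, 9, 0]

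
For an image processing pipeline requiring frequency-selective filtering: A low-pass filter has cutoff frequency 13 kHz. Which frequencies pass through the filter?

A low-pass filter passes all frequencies below the cutoff frequency 13 kHz and attenuates higher frequencies.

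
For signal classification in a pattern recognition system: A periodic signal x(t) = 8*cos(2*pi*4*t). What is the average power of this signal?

Average power of A*cos(wt) is A^2/2.
P = 8^2 / 2 = 64/2 = 32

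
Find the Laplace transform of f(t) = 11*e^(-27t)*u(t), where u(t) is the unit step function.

Standard Laplace transform pair:
e^(-at)*u(t) <-> 1/(s+a)
With a = 27: L{11*e^(-27t)*u(t)} = 11/(s+27), ROC: Re(s) > -27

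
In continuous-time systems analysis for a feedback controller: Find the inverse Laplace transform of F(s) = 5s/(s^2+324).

Standard pair: s/(s^2+w^2) <-> cos(wt)*u(t)
With k=5, w=18: f(t) = 5*cos(18t)*u(t)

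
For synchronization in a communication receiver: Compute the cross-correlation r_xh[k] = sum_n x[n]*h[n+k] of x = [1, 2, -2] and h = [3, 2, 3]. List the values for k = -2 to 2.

Both sequences indexed from 0 and zero outside their support.
Lags with overlap: k = -2 to 2.
  r_xh[-2] = x[2]*h[0] = -6
  r_xh[-1] = x[1]*h[0] + x[2]*h[1] = 2
  r_xh[0] = x[0]*h[0] + x[1]*h[1] + x[2]*h[2] = 1
  r_xh[1] = x[0]*h[1] + x[1]*h[2] = 8
  r_xh[2] = x[0]*h[2] = 3
r_xh = [-6, 2, 1, 8, 3] (for k = -2, ..., 2)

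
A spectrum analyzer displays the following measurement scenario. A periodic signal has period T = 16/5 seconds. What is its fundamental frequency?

The fundamental frequency is the reciprocal of the period.
f = 1/T = 1/(16/5) = 5/16 Hz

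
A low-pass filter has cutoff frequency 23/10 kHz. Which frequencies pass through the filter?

A low-pass filter passes all frequencies below the cutoff frequency 23/10 kHz and attenuates higher frequencies.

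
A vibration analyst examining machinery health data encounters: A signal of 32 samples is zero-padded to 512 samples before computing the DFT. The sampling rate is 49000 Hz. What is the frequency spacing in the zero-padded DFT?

Original DFT: N = 32, resolution = f_s/N = 49000/32 = 6125/4 Hz
Zero-padded DFT: N = 512, resolution = f_s/N = 49000/512 = 6125/64 Hz
Zero-padding interpolates the spectrum (finer frequency grid)
but does NOT improve the true spectral resolution (ability to resolve close frequencies).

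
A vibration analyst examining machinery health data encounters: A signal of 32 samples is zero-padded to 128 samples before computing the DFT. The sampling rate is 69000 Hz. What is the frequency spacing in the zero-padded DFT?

Original DFT: N = 32, resolution = f_s/N = 69000/32 = 8625/4 Hz
Zero-padded DFT: N = 128, resolution = f_s/N = 69000/128 = 8625/16 Hz
Zero-padding interpolates the spectrum (finer frequency grid)
but does NOT improve the true spectral resolution (ability to resolve close frequencies).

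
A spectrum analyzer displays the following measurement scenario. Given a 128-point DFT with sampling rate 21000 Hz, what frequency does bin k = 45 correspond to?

The frequency of DFT bin k is: f_k = k * f_s / N
f_45 = 45 * 21000 / 128 = 118125/16 Hz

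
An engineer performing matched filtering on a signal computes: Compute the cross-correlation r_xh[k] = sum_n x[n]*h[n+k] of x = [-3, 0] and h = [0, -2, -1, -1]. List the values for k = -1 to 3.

Both sequences indexed from 0 and zero outside their support.
Lags with overlap: k = -1 to 3.
  r_xh[-1] = x[1]*h[0] = 0
  r_xh[0] = x[0]*h[0] + x[1]*h[1] = 0
  r_xh[1] = x[0]*h[1] + x[1]*h[2] = 6
  r_xh[2] = x[0]*h[2] + x[1]*h[3] = 3
  r_xh[3] = x[0]*h[3] = 3
r_xh = [0, 0, 6, 3, 3] (for k = -1, ..., 3)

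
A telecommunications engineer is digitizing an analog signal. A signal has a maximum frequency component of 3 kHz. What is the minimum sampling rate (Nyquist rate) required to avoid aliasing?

By the Nyquist-Shannon sampling theorem,
the minimum sampling rate (Nyquist rate) must be at least 2 * f_max.
Nyquist rate = 2 * 3 kHz = 6 kHz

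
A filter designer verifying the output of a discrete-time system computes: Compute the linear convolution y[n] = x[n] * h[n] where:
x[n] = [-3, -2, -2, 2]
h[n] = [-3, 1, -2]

y[n] = sum_k x[k]*h[n-k]. Output length = len(x) + len(h) - 1 = 4 + 3 - 1 = 6.
y[0] = -3*-3 = 9
y[1] = -2*-3 + -3*1 = 3
y[2] = -2*-3 + -2*1 + -3*-2 = 10
y[3] = 2*-3 + -2*1 + -2*-2 = -4
y[4] = 2*1 + -2*-2 = 6
y[5] = 2*-2 = -4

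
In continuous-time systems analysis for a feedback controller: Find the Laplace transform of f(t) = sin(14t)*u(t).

Standard pair: sin(wt)*u(t) <-> w/(s^2+w^2)
With w = 14: L{sin(14t)*u(t)} = 14/(s^2+196)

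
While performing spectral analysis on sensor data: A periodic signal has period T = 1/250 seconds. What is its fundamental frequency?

The fundamental frequency is the reciprocal of the period.
f = 1/T = 1/(1/250) = 250 Hz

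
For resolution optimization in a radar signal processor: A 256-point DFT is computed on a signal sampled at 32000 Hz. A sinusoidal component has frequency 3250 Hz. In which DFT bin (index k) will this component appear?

DFT frequency resolution = f_s/N = 32000/256 = 125 Hz
Bin index k = f_signal / resolution = 3250 / 125 = 26
The signal frequency 3250 Hz falls in DFT bin k = 26.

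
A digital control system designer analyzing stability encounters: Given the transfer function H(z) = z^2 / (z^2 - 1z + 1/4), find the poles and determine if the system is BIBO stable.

Poles are roots of the denominator: z^2 - 1z + 1/4 = 0.
Quadratic formula: z = [-(-1) +/- sqrt((-1)^2 - 4*(1/4))] / 2
Discriminant = 1 - 1 = 0; sqrt = 0.
z = (1 +/- 0) / 2 = 1/2 (repeated root).
|p1| = 1/2, |p2| = 1/2.
For BIBO stability, all poles must lie inside the unit circle (|p| < 1).
System is STABLE since both |p| < 1.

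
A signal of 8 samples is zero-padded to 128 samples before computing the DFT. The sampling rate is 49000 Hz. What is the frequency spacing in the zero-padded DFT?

Original DFT: N = 8, resolution = f_s/N = 49000/8 = 6125 Hz
Zero-padded DFT: N = 128, resolution = f_s/N = 49000/128 = 6125/16 Hz
Zero-padding interpolates the spectrum (finer frequency grid)
but does NOT improve the true spectral resolution (ability to resolve close frequencies).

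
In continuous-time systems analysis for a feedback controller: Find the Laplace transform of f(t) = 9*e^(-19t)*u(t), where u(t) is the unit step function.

Standard Laplace transform pair:
e^(-at)*u(t) <-> 1/(s+a)
With a = 19: L{9*e^(-19t)*u(t)} = 9/(s+19), ROC: Re(s) > -19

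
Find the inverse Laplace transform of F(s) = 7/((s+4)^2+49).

Standard pair: w/((s+a)^2+w^2) <-> e^(-at)*sin(wt)*u(t)
With a=4, w=7: f(t) = e^(-4t)*sin(7t)*u(t)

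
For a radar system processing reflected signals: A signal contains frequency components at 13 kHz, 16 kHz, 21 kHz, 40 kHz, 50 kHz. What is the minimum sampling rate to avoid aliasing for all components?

The highest frequency component is f_max = 50 kHz.
Nyquist rate = 2 * f_max = 2 * 50 kHz = 100 kHz.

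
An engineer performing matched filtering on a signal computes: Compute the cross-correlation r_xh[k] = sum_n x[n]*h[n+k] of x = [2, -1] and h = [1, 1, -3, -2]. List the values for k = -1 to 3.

Both sequences indexed from 0 and zero outside their support.
Lags with overlap: k = -1 to 3.
  r_xh[-1] = x[1]*h[0] = -1
  r_xh[0] = x[0]*h[0] + x[1]*h[1] = 1
  r_xh[1] = x[0]*h[1] + x[1]*h[2] = 5
  r_xh[2] = x[0]*h[2] + x[1]*h[3] = -4
  r_xh[3] = x[0]*h[3] = -4
r_xh = [-1, 1, 5, -4, -4] (for k = -1, ..., 3)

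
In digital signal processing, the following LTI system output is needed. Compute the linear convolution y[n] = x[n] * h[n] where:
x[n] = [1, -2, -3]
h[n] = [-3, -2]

y[n] = sum_k x[k]*h[n-k]. Output length = len(x) + len(h) - 1 = 3 + 2 - 1 = 4.
y[0] = 1*-3 = -3
y[1] = -2*-3 + 1*-2 = 4
y[2] = -3*-3 + -2*-2 = 13
y[3] = -3*-2 = 6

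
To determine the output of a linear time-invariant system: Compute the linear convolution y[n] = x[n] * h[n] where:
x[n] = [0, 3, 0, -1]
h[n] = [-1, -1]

y[n] = sum_k x[k]*h[n-k]. Output length = len(x) + len(h) - 1 = 4 + 2 - 1 = 5.
y[0] = 0*-1 = 0
y[1] = 3*-1 + 0*-1 = -3
y[2] = 0*-1 + 3*-1 = -3
y[3] = -1*-1 + 0*-1 = 1
y[4] = -1*-1 = 1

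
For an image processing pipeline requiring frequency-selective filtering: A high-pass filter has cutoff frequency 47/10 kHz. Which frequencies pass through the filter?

A high-pass filter passes all frequencies above the cutoff frequency 47/10 kHz and attenuates lower frequencies.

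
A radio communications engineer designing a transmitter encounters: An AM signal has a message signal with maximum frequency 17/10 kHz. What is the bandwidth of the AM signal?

In AM (double-sideband), the bandwidth is twice the message frequency.
BW = 2 * f_m = 2 * 17/10 kHz = 17/5 kHz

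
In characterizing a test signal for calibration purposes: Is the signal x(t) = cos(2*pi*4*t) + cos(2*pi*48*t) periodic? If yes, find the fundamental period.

f1 = 4 Hz, f2 = 48 Hz
Period T1 = 1/4, T2 = 1/48
Ratio T1/T2 = 48/4, which is rational.
The signal is periodic with fundamental period T = 1/GCD(4,48) = 1/4 s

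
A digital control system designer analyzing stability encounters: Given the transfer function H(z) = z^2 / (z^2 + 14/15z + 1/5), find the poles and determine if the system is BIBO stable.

Poles are roots of the denominator: z^2 + 14/15z + 1/5 = 0.
Quadratic formula: z = [-(14/15) +/- sqrt((14/15)^2 - 4*(1/5))] / 2
Discriminant = 196/225 - 4/5 = 16/225; sqrt = 4/15.
z = (-14/15 +/- 4/15) / 2 => z = -1/3 or z = -3/5.
|p1| = 1/3, |p2| = 3/5.
For BIBO stability, all poles must lie inside the unit circle (|p| < 1).
System is STABLE since both |p| < 1.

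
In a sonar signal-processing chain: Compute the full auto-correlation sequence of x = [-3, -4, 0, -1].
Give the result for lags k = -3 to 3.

r_xx[k] = sum_m x[m]*x[m+k], indexed from 0, for k = -3 to 3:
  r_xx[-3] = x[3]*x[0] = 3
  r_xx[-2] = x[2]*x[0] + x[3]*x[1] = 4
  r_xx[-1] = x[1]*x[0] + x[2]*x[1] + x[3]*x[2] = 12
  r_xx[0] = x[0]*x[0] + x[1]*x[1] + x[2]*x[2] + x[3]*x[3] = 26
  r_xx[1] = x[0]*x[1] + x[1]*x[2] + x[2]*x[3] = 12
  r_xx[2] = x[0]*x[2] + x[1]*x[3] = 4
  r_xx[3] = x[0]*x[3] = 3
r_xx = [3, 4, 12, 26, 12, 4, 3]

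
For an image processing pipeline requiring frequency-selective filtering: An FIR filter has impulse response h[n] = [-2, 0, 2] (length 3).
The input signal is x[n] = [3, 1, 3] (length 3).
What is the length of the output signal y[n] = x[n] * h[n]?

For linear convolution, the output length is:
len(y) = len(x) + len(h) - 1 = 3 + 3 - 1 = 5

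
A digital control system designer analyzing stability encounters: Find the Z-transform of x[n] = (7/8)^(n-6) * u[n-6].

Time-shifting property: if X(z) = Z{x[n]}, then Z{x[n-d]} = z^(-d) * X(z)
X(z) = z/(z - 7/8) for x[n] = (7/8)^n * u[n]
Z{x[n-6]} = z^(-6) * z/(z - 7/8) = z^(-5)/(z - 7/8)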